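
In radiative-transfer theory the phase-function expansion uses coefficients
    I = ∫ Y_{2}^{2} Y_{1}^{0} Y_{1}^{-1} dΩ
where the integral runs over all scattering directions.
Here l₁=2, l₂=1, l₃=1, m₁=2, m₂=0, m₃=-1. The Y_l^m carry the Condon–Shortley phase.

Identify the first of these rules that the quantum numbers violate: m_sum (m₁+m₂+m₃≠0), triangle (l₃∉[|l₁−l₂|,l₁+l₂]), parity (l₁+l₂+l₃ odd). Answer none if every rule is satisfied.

m₁+m₂+m₃ = 2 + 0 − 1 = 1  ✗
triangle: |2−1|=1 ≤ l₃=1 ≤ 2+1=3
parity: l₁+l₂+l₃ = 4 is even

m_sum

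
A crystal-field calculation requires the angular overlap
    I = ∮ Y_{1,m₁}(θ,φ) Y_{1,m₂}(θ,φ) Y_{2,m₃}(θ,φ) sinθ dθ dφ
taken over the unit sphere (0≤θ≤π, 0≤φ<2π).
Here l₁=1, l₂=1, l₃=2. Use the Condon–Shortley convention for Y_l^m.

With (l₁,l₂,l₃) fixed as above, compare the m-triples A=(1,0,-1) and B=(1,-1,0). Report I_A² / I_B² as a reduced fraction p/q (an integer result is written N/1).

3/1

Same 1,1,2: normalisation and zero-m 3j drop out of the ratio.
A: Δ: 0! 2! 2! / 5! → 1/30; sum: t=0:+1/2 = 1/2; 3j²(1 1 2; 1 0 -1) = Δ·Π!·Σ² = 1/10  (sign -1)
B: Δ: 0! 2! 2! / 5! → 1/30; sum: t=0:+1/4 = 1/4; 3j²(1 1 2; 1 -1 0) = Δ·Π!·Σ² = 1/30  (sign +1)
I_A²/I_B² = (1/10)/(1/30) = 3/1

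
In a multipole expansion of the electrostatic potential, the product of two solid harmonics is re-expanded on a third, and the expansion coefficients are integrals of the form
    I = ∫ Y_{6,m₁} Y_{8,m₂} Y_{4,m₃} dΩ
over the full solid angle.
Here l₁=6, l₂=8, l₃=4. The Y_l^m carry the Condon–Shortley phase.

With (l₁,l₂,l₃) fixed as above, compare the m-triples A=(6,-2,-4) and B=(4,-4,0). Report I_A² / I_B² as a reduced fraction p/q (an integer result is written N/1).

Same 6,8,4: normalisation and zero-m 3j drop out of the ratio.
A: Δ: 10! 2! 6! / 19! → 1/23279256; sum: t=0:+1/5225472000 = 1/5225472000; 3j²(6 8 4; 6 -2 -4) = Δ·Π!·Σ² = 1/12597  (sign +1)
B: Δ: 10! 2! 6! / 19! → 1/23279256; sum: t=0:+1/348364800 t=1:−1/13063680 t=2:+1/7741440 = 29/522547200; 3j²(6 8 4; 4 -4 0) = Δ·Π!·Σ² = 1682/264537  (sign +1)
I_A²/I_B² = (1/12597)/(1682/264537) = 21/1682

21/1682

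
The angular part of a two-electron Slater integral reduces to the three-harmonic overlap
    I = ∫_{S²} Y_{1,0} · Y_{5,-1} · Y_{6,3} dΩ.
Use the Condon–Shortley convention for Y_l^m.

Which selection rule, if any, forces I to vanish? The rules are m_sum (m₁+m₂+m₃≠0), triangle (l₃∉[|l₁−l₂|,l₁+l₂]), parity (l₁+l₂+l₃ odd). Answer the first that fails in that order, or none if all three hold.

m_sum

m₁+m₂+m₃ = 0 − 1 + 3 = 2  ✗
triangle: |1−5|=4 ≤ l₃=6 ≤ 1+5=6
parity: l₁+l₂+l₃ = 12 is even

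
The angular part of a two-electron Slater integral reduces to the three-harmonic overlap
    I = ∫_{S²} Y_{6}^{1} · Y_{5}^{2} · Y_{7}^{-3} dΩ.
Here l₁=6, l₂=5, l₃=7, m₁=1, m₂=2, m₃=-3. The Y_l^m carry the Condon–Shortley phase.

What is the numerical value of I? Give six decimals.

Rules hold: Σm=0, L=18 even, 1≤7≤11.
N = 13·11·15 = 2145
Δ = 4!·8!·6!/19! = 1/174594420
Racah Σ t=0..4: t=0:+1/4147200 t=1:−1/207360 t=2:+1/82944 t=3:−1/207360 t=4:+1/4147200 = 1/345600
⇒ 3j(6 5 7; 0 0 0)² = 420/46189, sgn -1
Racah Σ t=1..4: t=1:−1/2488320 t=2:+1/345600 t=3:−1/414720 t=4:+1/4354560 = 1/3225600
⇒ 3j(6 5 7; 1 2 -3)² = 81/92378, sgn +1
4πI² = N·(3j₀)²·(3jₘ)² = 255150/14919047
I = -1·√(0.0171023/4π) = -0.03689116

-0.036891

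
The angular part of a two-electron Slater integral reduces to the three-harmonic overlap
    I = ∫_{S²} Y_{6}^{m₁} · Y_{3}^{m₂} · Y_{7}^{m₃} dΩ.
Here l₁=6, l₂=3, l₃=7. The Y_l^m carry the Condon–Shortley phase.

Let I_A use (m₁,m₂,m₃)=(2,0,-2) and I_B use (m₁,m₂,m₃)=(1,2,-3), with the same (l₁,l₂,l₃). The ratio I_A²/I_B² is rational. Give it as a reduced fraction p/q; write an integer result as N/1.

Shared (l₁,l₂,l₃)=(6,3,7): N and (l;000)² cancel in I_A²/I_B².
A: Δ = 2!·10!·4!/17! = 1/2042040; Racah Σ t=0..2: t=0:+1/207360 t=1:−1/120960 t=2:+1/967680 = -1/414720; ⇒ 3j(6 3 7; 2 0 -2)² = 21/4862, sgn +1
B: Δ = 2!·10!·4!/17! = 1/2042040; Racah Σ t=1..2: t=1:−1/414720 t=2:+1/362880 = 1/2903040; ⇒ 3j(6 3 7; 1 2 -3)² = 25/68068, sgn +1
I_A²/I_B² = (21/4862)/(25/68068) = 294/25

294/25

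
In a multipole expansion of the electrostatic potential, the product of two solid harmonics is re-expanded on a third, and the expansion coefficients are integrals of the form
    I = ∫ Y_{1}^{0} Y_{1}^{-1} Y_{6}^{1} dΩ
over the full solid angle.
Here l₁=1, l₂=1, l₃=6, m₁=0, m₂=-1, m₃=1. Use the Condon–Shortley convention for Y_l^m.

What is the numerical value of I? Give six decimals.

0.000000

triangle: need 0≤l₃≤2, have 6; I=0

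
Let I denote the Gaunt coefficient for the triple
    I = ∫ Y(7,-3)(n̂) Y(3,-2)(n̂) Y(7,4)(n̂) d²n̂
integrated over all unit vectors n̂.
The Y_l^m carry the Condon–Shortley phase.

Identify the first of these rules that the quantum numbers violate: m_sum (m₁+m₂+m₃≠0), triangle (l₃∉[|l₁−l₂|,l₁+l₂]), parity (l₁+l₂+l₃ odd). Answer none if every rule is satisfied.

azimuthal sum: -3 − 2 + 4 = -1  ✗
4 ≤ 7 ≤ 10 (triangle on l)
L = 7 + 3 + 7 = 17 (odd)

m_sum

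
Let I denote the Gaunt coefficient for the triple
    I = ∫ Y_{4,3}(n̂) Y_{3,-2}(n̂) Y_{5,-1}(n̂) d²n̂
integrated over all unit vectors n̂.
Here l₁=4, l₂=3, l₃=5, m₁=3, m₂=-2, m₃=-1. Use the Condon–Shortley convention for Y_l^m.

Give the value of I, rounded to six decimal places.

0.160929

m-sum 0 ✓  L=12 even ✓  1≤5≤7 ✓
Π(2lᵢ+1) = 9×7×11 = 693
triangle coeff Δ(4,3,5) = 1/180180
Σ_t [0,2]: t=0:+1/576 t=1:−1/144 t=2:+1/576 = -1/288
(3j)²=20/1001 [(4 3 5; 0 0 0)], sign=+1
Σ_t [0,1]: t=0:+1/1440 t=1:−1/17280 = 11/17280
(3j)²=11/468 [(4 3 5; 3 -2 -1)], sign=+1
⇒ 4πI² = 55/169
I = (+1)√(55/169/(4π)) = 0.16092854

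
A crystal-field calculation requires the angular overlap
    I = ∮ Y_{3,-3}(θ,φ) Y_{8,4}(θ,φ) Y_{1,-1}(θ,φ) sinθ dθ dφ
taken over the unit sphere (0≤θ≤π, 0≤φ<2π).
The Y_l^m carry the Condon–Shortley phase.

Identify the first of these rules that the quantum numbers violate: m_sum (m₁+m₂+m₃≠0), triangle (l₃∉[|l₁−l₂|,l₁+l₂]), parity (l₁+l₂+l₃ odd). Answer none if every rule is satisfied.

triangle

Σmᵢ = 0  ✓
l₃∈[|l₁−l₂|,l₁+l₂]=[5,11], have l₃=1  ✗
Σlᵢ = 12 ⇒ even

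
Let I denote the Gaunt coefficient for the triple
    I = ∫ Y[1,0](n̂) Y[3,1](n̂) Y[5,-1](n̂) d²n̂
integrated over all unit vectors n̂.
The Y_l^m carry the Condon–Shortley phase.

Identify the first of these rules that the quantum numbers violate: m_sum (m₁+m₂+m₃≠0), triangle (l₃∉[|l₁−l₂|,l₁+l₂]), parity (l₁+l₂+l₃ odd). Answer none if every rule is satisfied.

azimuthal sum: 0 + 1 − 1 = 0  ✓
2 ≤ 5 ≤ 4 (triangle on l)  ✗
L = 1 + 3 + 5 = 9 (odd)

triangle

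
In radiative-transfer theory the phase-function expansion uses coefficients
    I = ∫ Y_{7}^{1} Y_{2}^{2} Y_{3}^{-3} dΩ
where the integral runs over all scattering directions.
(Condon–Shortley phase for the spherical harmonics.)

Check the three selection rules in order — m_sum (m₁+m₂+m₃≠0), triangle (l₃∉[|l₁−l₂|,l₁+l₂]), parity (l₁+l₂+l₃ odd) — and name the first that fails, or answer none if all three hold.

triangle

Σmᵢ = 0  ✓
l₃∈[|l₁−l₂|,l₁+l₂]=[5,9], have l₃=3  ✗
Σlᵢ = 12 ⇒ even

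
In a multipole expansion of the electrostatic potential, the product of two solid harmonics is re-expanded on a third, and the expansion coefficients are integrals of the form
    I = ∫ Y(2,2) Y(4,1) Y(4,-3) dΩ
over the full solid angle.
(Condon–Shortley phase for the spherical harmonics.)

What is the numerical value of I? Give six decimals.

0.159270

m-sum 0 ✓  L=10 even ✓  2≤4≤6 ✓
Π(2lᵢ+1) = 5×9×9 = 405
triangle coeff Δ(2,4,4) = 1/13860
Σ_t [0,2]: t=0:+1/192 t=1:−1/36 t=2:+1/192 = -5/288
(3j)²=20/693 [(2 4 4; 0 0 0)], sign=-1
Σ_t [0,0]: t=0:+1/480 = 1/480
(3j)²=3/110 [(2 4 4; 2 1 -3)], sign=-1
⇒ 4πI² = 270/847
I = (+1)√(270/847/(4π)) = 0.15927046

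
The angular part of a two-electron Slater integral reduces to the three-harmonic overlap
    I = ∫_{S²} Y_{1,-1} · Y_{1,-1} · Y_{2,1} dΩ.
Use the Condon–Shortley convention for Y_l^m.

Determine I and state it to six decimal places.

m-sum = -1 − 1 + 1 = -1 ≠ 0 ⇒ I = 0

0.000000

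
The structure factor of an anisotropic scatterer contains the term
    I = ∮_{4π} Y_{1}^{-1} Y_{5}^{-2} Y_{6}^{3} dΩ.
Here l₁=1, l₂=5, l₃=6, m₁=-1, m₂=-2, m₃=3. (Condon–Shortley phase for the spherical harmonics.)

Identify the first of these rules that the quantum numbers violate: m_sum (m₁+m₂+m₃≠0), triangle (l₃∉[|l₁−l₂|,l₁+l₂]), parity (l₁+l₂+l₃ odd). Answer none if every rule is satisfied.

none

Σmᵢ = 0  ✓
l₃∈[|l₁−l₂|,l₁+l₂]=[4,6], have l₃=6  ✓
Σlᵢ = 12 ⇒ even  ✓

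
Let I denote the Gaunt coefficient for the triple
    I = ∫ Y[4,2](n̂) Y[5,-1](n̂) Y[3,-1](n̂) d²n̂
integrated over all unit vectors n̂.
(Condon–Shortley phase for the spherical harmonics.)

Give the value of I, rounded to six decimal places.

Checks pass: Σm=0; 12 even; l₃=3∈[1,9].
(2·4+1)(2·5+1)(2·3+1) = 693
Δ: 6! 2! 4! / 13! → 1/180180
sum: t=2:+1/576 t=3:−1/144 t=4:+1/576 = -1/288
3j²(4 5 3; 0 0 0) = Δ·Π!·Σ² = 20/1001  (sign +1)
sum: t=0:+1/34560 t=1:−1/720 t=2:+1/384 = 43/34560
3j²(4 5 3; 2 -1 -1) = Δ·Π!·Σ² = 1849/180180  (sign +1)
combine: 4πI² = 693·20/1001·1849/180180 = 1849/13013
take √, sign +1: I = 0.10633465

0.106335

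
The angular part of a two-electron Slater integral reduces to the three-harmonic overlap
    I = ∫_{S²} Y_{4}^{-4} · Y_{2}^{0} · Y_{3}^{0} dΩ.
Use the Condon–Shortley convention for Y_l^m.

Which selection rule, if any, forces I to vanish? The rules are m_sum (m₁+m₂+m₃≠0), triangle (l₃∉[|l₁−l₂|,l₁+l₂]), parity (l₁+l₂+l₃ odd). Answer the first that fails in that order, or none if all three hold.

m_sum

azimuthal sum: -4 + 0 + 0 = -4  ✗
2 ≤ 3 ≤ 6 (triangle on l)
L = 4 + 2 + 3 = 9 (odd)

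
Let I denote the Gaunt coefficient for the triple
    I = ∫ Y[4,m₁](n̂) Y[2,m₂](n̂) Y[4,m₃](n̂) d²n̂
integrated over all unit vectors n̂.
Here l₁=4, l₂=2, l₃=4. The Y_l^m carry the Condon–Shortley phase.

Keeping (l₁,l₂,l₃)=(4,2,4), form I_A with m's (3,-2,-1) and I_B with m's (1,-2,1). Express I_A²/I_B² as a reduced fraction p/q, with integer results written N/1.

Shared (l₁,l₂,l₃)=(4,2,4): N and (l;000)² cancel in I_A²/I_B².
A: Δ = 2!·6!·2!/11! = 1/13860; Racah Σ t=0..0: t=0:+1/480 = 1/480; ⇒ 3j(4 2 4; 3 -2 -1)² = 3/110, sgn -1
B: Δ = 2!·6!·2!/11! = 1/13860; Racah Σ t=0..0: t=0:+1/144 = 1/144; ⇒ 3j(4 2 4; 1 -2 1)² = 10/231, sgn -1
I_A²/I_B² = (3/110)/(10/231) = 63/100

63/100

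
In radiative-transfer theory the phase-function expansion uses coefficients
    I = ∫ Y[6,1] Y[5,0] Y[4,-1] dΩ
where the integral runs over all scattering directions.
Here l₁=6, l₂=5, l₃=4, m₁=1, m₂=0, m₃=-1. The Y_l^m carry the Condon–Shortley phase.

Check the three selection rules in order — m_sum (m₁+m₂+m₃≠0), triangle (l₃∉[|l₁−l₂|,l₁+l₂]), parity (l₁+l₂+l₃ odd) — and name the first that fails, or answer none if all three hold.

Σmᵢ = 0  ✓
l₃∈[|l₁−l₂|,l₁+l₂]=[1,11], have l₃=4  ✓
Σlᵢ = 15 ⇒ odd  ✗

parity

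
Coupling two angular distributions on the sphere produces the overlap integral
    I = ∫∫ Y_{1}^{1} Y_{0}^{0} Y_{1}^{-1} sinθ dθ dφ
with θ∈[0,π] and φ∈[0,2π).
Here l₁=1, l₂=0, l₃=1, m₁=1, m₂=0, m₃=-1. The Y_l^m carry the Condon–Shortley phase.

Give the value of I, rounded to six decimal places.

-0.282095

Checks pass: Σm=0; 2 even; l₃=1∈[1,1].
(2·1+1)(2·0+1)(2·1+1) = 9
Δ: 0! 2! 0! / 3! → 1/3
sum: t=0:+1/1 = 1/1
3j²(1 0 1; 0 0 0) = Δ·Π!·Σ² = 1/3  (sign -1)
sum: t=0:+1/2 = 1/2
3j²(1 0 1; 1 0 -1) = Δ·Π!·Σ² = 1/3  (sign +1)
combine: 4πI² = 9·1/3·1/3 = 1/1
take √, sign -1: I = -0.28209479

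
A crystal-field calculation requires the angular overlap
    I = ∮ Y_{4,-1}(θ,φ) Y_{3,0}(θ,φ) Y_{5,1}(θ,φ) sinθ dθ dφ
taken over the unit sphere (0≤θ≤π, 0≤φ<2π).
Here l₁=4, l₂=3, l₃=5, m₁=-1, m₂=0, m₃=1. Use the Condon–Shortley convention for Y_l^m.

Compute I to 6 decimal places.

-0.115089

m-sum 0 ✓  L=12 even ✓  1≤5≤7 ✓
Π(2lᵢ+1) = 9×7×11 = 693
triangle coeff Δ(4,3,5) = 1/180180
Σ_t [0,2]: t=0:+1/576 t=1:−1/144 t=2:+1/576 = -1/288
(3j)²=20/1001 [(4 3 5; 0 0 0)], sign=+1
Σ_t [0,2]: t=0:+1/1440 t=1:−1/192 t=2:+1/432 = -19/8640
(3j)²=361/30030 [(4 3 5; -1 0 1)], sign=-1
⇒ 4πI² = 2166/13013
I = (-1)√(2166/13013/(4π)) = -0.11508947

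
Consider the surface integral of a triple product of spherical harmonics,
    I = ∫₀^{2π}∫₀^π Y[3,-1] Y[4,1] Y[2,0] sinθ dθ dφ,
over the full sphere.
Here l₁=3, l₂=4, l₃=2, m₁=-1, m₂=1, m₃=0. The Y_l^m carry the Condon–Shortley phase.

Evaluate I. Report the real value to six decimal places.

l₁+l₂+l₃=9 is odd: 3j(l;000)=0 ⇒ I=0

0.000000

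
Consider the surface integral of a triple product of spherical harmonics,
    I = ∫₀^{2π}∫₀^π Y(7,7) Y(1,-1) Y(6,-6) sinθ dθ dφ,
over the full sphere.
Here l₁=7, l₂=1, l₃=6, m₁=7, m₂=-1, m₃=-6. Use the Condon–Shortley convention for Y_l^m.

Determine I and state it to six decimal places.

m-sum 0 ✓  L=14 even ✓  6≤6≤8 ✓
Π(2lᵢ+1) = 15×3×13 = 585
triangle coeff Δ(7,1,6) = 1/1365
Σ_t [1,1]: t=1:−1/518400 = -1/518400
(3j)²=7/195 [(7 1 6; 0 0 0)], sign=-1
Σ_t [0,0]: t=0:+1/958003200 = 1/958003200
(3j)²=1/15 [(7 1 6; 7 -1 -6)], sign=+1
⇒ 4πI² = 7/5
I = (-1)√(7/5/(4π)) = -0.33377906

-0.333779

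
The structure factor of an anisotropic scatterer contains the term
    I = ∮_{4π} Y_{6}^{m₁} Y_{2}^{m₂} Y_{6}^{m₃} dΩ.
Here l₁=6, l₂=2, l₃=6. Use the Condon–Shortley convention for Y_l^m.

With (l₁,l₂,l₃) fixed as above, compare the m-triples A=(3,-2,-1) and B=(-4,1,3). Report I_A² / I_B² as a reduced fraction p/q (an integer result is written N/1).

48/49

l's match ⇒ only the (l;m) 3-j factors differ between A and B.
A: triangle coeff Δ(6,2,6) = 1/90090; Σ_t [0,0]: t=0:+1/120960 = 1/120960; (3j)²=24/1001 [(6 2 6; 3 -2 -1)], sign=-1
B: triangle coeff Δ(6,2,6) = 1/90090; Σ_t [1,2]: t=1:−1/725760 t=2:+1/161280 = 1/207360; (3j)²=7/286 [(6 2 6; -4 1 3)], sign=-1
I_A²/I_B² = (24/1001)/(7/286) = 48/49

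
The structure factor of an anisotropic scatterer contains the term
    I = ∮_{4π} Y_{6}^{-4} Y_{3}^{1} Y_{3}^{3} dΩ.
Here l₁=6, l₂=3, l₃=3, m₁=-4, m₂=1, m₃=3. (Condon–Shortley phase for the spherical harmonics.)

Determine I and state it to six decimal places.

0.171787

Rules hold: Σm=0, L=12 even, 3≤3≤9.
N = 13·7·7 = 637
Δ = 6!·6!·0!/13! = 1/12012
Racah Σ t=3..3: t=3:−1/1296 = -1/1296
⇒ 3j(6 3 3; 0 0 0)² = 100/3003, sgn +1
Racah Σ t=4..4: t=4:+1/34560 = 1/34560
⇒ 3j(6 3 3; -4 1 3)² = 5/286, sgn +1
4πI² = N·(3j₀)²·(3jₘ)² = 1750/4719
I = +1·√(0.370841/4π) = 0.17178653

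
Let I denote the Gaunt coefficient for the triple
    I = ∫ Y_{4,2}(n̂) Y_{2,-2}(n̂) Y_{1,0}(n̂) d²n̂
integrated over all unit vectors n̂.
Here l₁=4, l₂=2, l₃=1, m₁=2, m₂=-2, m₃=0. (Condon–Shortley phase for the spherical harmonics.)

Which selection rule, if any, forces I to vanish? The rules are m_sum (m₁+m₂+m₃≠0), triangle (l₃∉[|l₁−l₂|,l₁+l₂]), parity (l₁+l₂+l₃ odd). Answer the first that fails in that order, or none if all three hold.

azimuthal sum: 2 − 2 + 0 = 0  ✓
2 ≤ 1 ≤ 6 (triangle on l)  ✗
L = 4 + 2 + 1 = 7 (odd)

triangle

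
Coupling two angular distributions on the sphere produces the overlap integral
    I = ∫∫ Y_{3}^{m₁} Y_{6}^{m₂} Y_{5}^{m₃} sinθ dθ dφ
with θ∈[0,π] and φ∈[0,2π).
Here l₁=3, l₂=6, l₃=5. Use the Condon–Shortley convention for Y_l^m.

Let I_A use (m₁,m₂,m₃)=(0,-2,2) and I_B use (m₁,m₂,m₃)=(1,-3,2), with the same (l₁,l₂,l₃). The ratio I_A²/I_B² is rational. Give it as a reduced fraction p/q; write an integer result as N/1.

Shared (l₁,l₂,l₃)=(3,6,5): N and (l;000)² cancel in I_A²/I_B².
A: Δ = 4!·2!·8!/15! = 1/675675; Racah Σ t=1..3: t=1:−1/8640 t=2:+1/5760 t=3:−1/60480 = 1/24192; ⇒ 3j(3 6 5; 0 -2 2)² = 8/3003, sgn -1
B: Δ = 4!·2!·8!/15! = 1/675675; Racah Σ t=0..2: t=0:+1/34560 t=1:−1/8640 t=2:+1/40320 = -1/16128; ⇒ 3j(3 6 5; 1 -3 2)² = 18/1001, sgn +1
I_A²/I_B² = (8/3003)/(18/1001) = 4/27

4/27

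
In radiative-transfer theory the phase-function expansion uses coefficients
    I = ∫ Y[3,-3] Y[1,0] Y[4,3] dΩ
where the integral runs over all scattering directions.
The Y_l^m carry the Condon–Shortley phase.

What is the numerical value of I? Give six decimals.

-0.162868

Rules hold: Σm=0, L=8 even, 2≤4≤4.
N = 7·3·9 = 189
Δ = 0!·6!·2!/9! = 1/252
Racah Σ t=0..0: t=0:+1/36 = 1/36
⇒ 3j(3 1 4; 0 0 0)² = 4/63, sgn +1
Racah Σ t=0..0: t=0:+1/720 = 1/720
⇒ 3j(3 1 4; -3 0 3)² = 1/36, sgn -1
4πI² = N·(3j₀)²·(3jₘ)² = 1/3
I = -1·√(0.333333/4π) = -0.16286750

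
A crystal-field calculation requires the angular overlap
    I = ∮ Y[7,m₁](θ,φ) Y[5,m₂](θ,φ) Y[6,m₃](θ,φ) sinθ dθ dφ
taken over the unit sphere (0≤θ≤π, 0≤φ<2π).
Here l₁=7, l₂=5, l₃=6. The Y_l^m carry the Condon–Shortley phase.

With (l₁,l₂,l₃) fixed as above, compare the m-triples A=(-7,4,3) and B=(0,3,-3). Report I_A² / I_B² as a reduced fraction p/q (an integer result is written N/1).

Same 7,5,6: normalisation and zero-m 3j drop out of the ratio.
A: Δ: 6! 8! 4! / 19! → 1/174594420; sum: t=6:+1/174182400 = 1/174182400; 3j²(7 5 6; -7 4 3) = Δ·Π!·Σ² = 21/1615  (sign -1)
B: Δ: 6! 8! 4! / 19! → 1/174594420; sum: t=4:+1/829440 t=5:−1/1036800 t=6:+1/14515200 = 1/3225600; 3j²(7 5 6; 0 3 -3) = Δ·Π!·Σ² = 567/230945  (sign -1)
I_A²/I_B² = (21/1615)/(567/230945) = 143/27

143/27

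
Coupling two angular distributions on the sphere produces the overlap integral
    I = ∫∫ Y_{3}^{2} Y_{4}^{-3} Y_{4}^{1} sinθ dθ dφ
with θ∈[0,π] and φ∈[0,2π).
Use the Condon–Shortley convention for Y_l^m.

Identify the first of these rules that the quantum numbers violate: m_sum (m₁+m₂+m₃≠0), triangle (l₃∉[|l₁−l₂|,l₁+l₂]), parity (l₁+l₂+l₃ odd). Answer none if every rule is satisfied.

m₁+m₂+m₃ = 2 − 3 + 1 = 0  ✓
triangle: |3−4|=1 ≤ l₃=4 ≤ 3+4=7  ✓
parity: l₁+l₂+l₃ = 11 is odd  ✗

parity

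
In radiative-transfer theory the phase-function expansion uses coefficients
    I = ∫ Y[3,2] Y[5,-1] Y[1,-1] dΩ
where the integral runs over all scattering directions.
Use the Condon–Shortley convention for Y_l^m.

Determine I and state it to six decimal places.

|3−5|≤1≤3+5 violated ⇒ I = 0

0.000000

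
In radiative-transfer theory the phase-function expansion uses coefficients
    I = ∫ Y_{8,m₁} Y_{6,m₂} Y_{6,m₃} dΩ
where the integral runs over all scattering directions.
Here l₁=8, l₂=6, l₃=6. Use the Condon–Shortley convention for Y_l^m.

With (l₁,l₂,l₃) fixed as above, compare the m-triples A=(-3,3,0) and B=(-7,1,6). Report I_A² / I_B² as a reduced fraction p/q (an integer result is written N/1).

392/715

Same 8,6,6: normalisation and zero-m 3j drop out of the ratio.
A: Δ: 8! 8! 4! / 21! → 1/1309458150; sum: t=5:−1/24883200 t=6:+1/6220800 t=7:−1/11612160 t=8:+1/174182400 = 1/24883200; 3j²(8 6 6; -3 3 0) = Δ·Π!·Σ² = 28/4199  (sign +1)
B: Δ: 8! 8! 4! / 21! → 1/1309458150; sum: t=7:−1/4877107200 = -1/4877107200; 3j²(8 6 6; -7 1 6) = Δ·Π!·Σ² = 55/4522  (sign -1)
I_A²/I_B² = (28/4199)/(55/4522) = 392/715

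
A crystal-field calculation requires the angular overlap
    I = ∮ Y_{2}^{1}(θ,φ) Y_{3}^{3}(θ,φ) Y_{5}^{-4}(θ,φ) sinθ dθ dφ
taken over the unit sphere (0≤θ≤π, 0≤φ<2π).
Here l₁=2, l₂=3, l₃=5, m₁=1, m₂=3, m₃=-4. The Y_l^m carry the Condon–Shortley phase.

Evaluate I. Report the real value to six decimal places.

0.219610

Checks pass: Σm=0; 10 even; l₃=5∈[1,5].
(2·2+1)(2·3+1)(2·5+1) = 385
Δ: 0! 4! 6! / 11! → 1/2310
sum: t=0:+1/144 = 1/144
3j²(2 3 5; 0 0 0) = Δ·Π!·Σ² = 10/231  (sign -1)
sum: t=0:+1/4320 = 1/4320
3j²(2 3 5; 1 3 -4) = Δ·Π!·Σ² = 2/55  (sign -1)
combine: 4πI² = 385·10/231·2/55 = 20/33
take √, sign +1: I = 0.21961050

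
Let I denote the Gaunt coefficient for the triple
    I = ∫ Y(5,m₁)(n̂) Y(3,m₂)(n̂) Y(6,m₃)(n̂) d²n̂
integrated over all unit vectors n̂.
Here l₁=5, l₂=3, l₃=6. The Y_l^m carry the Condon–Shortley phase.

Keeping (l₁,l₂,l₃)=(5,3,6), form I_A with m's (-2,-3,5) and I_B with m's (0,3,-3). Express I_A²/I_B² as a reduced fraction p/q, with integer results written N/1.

Same 5,3,6: normalisation and zero-m 3j drop out of the ratio.
A: Δ: 2! 8! 4! / 15! → 1/675675; sum: t=0:+1/241920 = 1/241920; 3j²(5 3 6; -2 -3 5) = Δ·Π!·Σ² = 2/91  (sign -1)
B: Δ: 2! 8! 4! / 15! → 1/675675; sum: t=2:+1/34560 = 1/34560; 3j²(5 3 6; 0 3 -3) = Δ·Π!·Σ² = 4/143  (sign -1)
I_A²/I_B² = (2/91)/(4/143) = 11/14

11/14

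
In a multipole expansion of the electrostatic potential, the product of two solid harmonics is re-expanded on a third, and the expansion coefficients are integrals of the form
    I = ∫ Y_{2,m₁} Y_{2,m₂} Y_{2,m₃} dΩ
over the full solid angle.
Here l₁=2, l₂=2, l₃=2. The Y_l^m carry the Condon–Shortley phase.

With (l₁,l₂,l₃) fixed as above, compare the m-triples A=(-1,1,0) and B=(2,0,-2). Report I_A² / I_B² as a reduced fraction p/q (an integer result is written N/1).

1/4

Shared (l₁,l₂,l₃)=(2,2,2): N and (l;000)² cancel in I_A²/I_B².
A: Δ = 2!·2!·2!/7! = 1/630; Racah Σ t=1..2: t=1:−1/4 t=2:+1/2 = 1/4; ⇒ 3j(2 2 2; -1 1 0)² = 1/70, sgn +1
B: Δ = 2!·2!·2!/7! = 1/630; Racah Σ t=0..0: t=0:+1/8 = 1/8; ⇒ 3j(2 2 2; 2 0 -2)² = 2/35, sgn +1
I_A²/I_B² = (1/70)/(2/35) = 1/4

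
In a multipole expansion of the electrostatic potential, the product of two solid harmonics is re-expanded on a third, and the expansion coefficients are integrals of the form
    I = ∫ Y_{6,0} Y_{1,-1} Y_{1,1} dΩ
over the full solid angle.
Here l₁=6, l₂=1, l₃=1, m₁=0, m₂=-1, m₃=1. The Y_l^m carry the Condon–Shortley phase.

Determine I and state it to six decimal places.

|6−1|≤1≤6+1 violated ⇒ I = 0

0.000000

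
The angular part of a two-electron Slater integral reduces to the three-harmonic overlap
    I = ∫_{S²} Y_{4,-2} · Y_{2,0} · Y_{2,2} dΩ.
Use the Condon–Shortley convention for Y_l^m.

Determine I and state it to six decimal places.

m-sum 0 ✓  L=8 even ✓  2≤2≤6 ✓
Π(2lᵢ+1) = 9×5×5 = 225
triangle coeff Δ(4,2,2) = 1/630
Σ_t [2,2]: t=2:+1/16 = 1/16
(3j)²=2/35 [(4 2 2; 0 0 0)], sign=+1
Σ_t [2,2]: t=2:+1/96 = 1/96
(3j)²=1/42 [(4 2 2; -2 0 2)], sign=+1
⇒ 4πI² = 15/49
I = (+1)√(15/49/(4π)) = 0.15607835

0.156078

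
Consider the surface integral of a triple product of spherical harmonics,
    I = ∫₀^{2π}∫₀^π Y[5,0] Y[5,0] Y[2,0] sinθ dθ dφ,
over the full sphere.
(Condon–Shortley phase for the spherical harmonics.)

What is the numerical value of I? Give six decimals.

Checks pass: Σm=0; 12 even; l₃=2∈[0,10].
(2·5+1)(2·5+1)(2·2+1) = 605
Δ: 8! 2! 2! / 13! → 1/38610
sum: t=3:−1/2880 t=4:+1/576 t=5:−1/2880 = 1/960
3j²(5 5 2; 0 0 0) = Δ·Π!·Σ² = 10/429  (sign +1)
(m-triple is (0,0,0) — same symbol as above.)
combine: 4πI² = 605·10/429·10/429 = 500/1521
take √, sign +1: I = 0.16173926

0.161739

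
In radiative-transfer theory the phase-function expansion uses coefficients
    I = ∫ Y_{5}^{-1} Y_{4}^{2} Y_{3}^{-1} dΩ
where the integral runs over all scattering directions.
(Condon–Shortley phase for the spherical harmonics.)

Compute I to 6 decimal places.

0.106335

Checks pass: Σm=0; 12 even; l₃=3∈[1,9].
(2·5+1)(2·4+1)(2·3+1) = 693
Δ: 6! 4! 2! / 13! → 1/180180
sum: t=2:+1/576 t=3:−1/144 t=4:+1/576 = -1/288
3j²(5 4 3; 0 0 0) = Δ·Π!·Σ² = 20/1001  (sign +1)
sum: t=4:+1/384 t=5:−1/720 t=6:+1/34560 = 43/34560
3j²(5 4 3; -1 2 -1) = Δ·Π!·Σ² = 1849/180180  (sign +1)
combine: 4πI² = 693·20/1001·1849/180180 = 1849/13013
take √, sign +1: I = 0.10633465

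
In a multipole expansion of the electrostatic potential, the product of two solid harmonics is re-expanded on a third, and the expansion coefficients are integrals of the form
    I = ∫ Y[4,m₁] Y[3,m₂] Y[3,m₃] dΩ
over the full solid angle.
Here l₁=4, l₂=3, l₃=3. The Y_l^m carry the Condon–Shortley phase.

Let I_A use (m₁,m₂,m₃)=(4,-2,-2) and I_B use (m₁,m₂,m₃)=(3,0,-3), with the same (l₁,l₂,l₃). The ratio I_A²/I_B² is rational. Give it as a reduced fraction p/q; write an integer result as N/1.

Same 4,3,3: normalisation and zero-m 3j drop out of the ratio.
A: Δ: 4! 4! 2! / 11! → 1/34650; sum: t=0:+1/576 = 1/576; 3j²(4 3 3; 4 -2 -2) = Δ·Π!·Σ² = 5/99  (sign -1)
B: Δ: 4! 4! 2! / 11! → 1/34650; sum: t=1:−1/288 = -1/288; 3j²(4 3 3; 3 0 -3) = Δ·Π!·Σ² = 1/22  (sign -1)
I_A²/I_B² = (5/99)/(1/22) = 10/9

10/9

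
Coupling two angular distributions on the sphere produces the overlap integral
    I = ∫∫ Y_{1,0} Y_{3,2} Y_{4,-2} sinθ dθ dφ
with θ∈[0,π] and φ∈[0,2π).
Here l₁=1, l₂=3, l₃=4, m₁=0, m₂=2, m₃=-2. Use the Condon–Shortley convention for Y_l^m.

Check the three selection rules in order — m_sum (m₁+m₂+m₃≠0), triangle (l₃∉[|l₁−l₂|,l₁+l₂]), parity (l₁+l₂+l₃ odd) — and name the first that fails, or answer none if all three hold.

none

Σmᵢ = 0  ✓
l₃∈[|l₁−l₂|,l₁+l₂]=[2,4], have l₃=4  ✓
Σlᵢ = 8 ⇒ even  ✓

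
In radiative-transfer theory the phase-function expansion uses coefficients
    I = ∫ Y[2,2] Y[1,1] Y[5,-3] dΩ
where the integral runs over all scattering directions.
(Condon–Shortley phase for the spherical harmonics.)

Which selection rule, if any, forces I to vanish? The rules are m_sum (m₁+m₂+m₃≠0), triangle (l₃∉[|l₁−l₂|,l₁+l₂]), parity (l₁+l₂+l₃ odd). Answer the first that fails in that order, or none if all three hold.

triangle

Σmᵢ = 0  ✓
l₃∈[|l₁−l₂|,l₁+l₂]=[1,3], have l₃=5  ✗
Σlᵢ = 8 ⇒ even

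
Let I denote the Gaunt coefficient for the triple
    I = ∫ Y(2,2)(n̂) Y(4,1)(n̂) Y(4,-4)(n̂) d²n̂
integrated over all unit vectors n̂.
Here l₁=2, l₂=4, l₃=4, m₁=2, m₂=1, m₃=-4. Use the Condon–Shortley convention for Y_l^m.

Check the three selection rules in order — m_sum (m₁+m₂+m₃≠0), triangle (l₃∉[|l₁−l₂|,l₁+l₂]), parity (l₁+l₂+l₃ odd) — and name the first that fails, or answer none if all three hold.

m_sum

Σmᵢ = -1  ✗
l₃∈[|l₁−l₂|,l₁+l₂]=[2,6], have l₃=4
Σlᵢ = 10 ⇒ even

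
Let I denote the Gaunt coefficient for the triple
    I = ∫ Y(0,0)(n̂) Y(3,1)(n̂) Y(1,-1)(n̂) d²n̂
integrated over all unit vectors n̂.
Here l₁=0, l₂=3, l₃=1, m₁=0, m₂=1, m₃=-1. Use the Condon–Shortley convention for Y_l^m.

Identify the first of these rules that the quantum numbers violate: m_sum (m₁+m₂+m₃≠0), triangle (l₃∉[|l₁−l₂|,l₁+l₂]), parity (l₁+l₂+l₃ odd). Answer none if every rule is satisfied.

triangle

Σmᵢ = 0  ✓
l₃∈[|l₁−l₂|,l₁+l₂]=[3,3], have l₃=1  ✗
Σlᵢ = 4 ⇒ even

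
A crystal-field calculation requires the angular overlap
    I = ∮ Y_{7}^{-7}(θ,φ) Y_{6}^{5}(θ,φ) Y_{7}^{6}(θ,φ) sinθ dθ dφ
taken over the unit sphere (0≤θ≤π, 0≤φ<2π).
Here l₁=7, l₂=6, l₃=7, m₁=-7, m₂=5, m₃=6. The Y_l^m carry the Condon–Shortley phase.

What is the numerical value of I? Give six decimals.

-7 + 5 + 6 = 4 ≠ 0: azimuthal integral kills it; I = 0

0.000000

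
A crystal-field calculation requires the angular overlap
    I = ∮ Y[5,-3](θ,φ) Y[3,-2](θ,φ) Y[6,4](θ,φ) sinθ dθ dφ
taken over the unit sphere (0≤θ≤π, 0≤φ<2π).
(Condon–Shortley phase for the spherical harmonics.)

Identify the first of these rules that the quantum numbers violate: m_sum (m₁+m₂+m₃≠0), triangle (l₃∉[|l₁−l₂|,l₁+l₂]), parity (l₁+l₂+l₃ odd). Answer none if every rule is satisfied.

m_sum

azimuthal sum: -3 − 2 + 4 = -1  ✗
2 ≤ 6 ≤ 8 (triangle on l)
L = 5 + 3 + 6 = 14 (even)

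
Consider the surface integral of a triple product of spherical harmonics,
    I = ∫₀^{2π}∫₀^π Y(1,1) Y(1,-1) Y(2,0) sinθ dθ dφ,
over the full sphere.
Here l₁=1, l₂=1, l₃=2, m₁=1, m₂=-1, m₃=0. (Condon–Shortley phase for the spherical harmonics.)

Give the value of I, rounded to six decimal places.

0.126157

Rules hold: Σm=0, L=4 even, 0≤2≤2.
N = 3·3·5 = 45
Δ = 0!·2!·2!/5! = 1/30
Racah Σ t=0..0: t=0:+1/1 = 1/1
⇒ 3j(1 1 2; 0 0 0)² = 2/15, sgn +1
Racah Σ t=0..0: t=0:+1/4 = 1/4
⇒ 3j(1 1 2; 1 -1 0)² = 1/30, sgn +1
4πI² = N·(3j₀)²·(3jₘ)² = 1/5
I = +1·√(0.2/4π) = 0.12615663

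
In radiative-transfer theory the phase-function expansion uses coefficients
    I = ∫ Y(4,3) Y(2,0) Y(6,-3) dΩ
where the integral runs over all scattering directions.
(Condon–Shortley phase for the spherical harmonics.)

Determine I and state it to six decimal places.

-0.165283

Checks pass: Σm=0; 12 even; l₃=6∈[2,6].
(2·4+1)(2·2+1)(2·6+1) = 585
Δ: 0! 8! 4! / 13! → 1/6435
sum: t=0:+1/2304 = 1/2304
3j²(4 2 6; 0 0 0) = Δ·Π!·Σ² = 5/143  (sign +1)
sum: t=0:+1/20160 = 1/20160
3j²(4 2 6; 3 0 -3) = Δ·Π!·Σ² = 12/715  (sign -1)
combine: 4πI² = 585·5/143·12/715 = 540/1573
take √, sign -1: I = -0.16528277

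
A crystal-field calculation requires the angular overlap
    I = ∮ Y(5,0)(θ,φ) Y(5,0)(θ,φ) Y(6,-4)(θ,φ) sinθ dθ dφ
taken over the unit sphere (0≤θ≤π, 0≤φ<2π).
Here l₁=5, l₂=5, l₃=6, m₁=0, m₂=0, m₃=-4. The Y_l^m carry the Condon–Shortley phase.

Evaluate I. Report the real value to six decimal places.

0.000000

0 + 0 − 4 = -4 ≠ 0: azimuthal integral kills it; I = 0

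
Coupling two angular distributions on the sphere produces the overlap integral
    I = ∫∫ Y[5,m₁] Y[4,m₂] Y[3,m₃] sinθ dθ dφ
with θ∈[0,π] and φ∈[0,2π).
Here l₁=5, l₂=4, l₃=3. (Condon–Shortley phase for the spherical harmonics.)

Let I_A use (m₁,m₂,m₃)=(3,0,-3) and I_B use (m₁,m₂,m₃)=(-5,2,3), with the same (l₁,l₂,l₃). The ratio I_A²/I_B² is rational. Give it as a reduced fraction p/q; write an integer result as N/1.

l's match ⇒ only the (l;m) 3-j factors differ between A and B.
A: triangle coeff Δ(5,4,3) = 1/180180; Σ_t [2,2]: t=2:+1/2304 = 1/2304; (3j)²=5/143 [(5 4 3; 3 0 -3)], sign=+1
B: triangle coeff Δ(5,4,3) = 1/180180; Σ_t [6,6]: t=6:+1/34560 = 1/34560; (3j)²=5/286 [(5 4 3; -5 2 3)], sign=+1
I_A²/I_B² = (5/143)/(5/286) = 2/1

2/1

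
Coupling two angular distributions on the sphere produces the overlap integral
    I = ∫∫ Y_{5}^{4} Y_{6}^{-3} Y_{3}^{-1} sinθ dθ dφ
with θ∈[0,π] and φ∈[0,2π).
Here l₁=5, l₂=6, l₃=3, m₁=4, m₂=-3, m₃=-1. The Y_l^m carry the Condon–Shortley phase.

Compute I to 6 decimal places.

m-sum 0 ✓  L=14 even ✓  1≤3≤11 ✓
Π(2lᵢ+1) = 11×13×7 = 1001
triangle coeff Δ(5,6,3) = 1/675675
Σ_t [3,5]: t=3:−1/8640 t=4:+1/2304 t=5:−1/8640 = 7/34560
(3j)²=7/429 [(5 6 3; 0 0 0)], sign=-1
Σ_t [0,1]: t=0:+1/241920 t=1:−1/40320 = -1/48384
(3j)²=24/1001 [(5 6 3; 4 -3 -1)], sign=-1
⇒ 4πI² = 56/143
I = (+1)√(56/143/(4π)) = 0.17653103

0.176531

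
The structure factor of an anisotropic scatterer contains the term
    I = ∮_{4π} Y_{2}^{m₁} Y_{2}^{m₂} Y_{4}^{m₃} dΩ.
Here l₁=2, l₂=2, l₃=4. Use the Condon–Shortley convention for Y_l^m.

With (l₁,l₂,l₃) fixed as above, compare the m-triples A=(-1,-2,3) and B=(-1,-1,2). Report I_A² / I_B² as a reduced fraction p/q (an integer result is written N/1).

7/8

Shared (l₁,l₂,l₃)=(2,2,4): N and (l;000)² cancel in I_A²/I_B².
A: Δ = 0!·4!·4!/9! = 1/630; Racah Σ t=0..0: t=0:+1/144 = 1/144; ⇒ 3j(2 2 4; -1 -2 3)² = 1/18, sgn -1
B: Δ = 0!·4!·4!/9! = 1/630; Racah Σ t=0..0: t=0:+1/36 = 1/36; ⇒ 3j(2 2 4; -1 -1 2)² = 4/63, sgn +1
I_A²/I_B² = (1/18)/(4/63) = 7/8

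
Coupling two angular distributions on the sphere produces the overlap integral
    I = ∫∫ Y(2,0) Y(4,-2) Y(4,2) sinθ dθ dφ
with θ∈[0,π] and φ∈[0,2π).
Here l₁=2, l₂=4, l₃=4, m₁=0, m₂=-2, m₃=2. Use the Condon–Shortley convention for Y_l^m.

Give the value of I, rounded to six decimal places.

0.065536

m-sum 0 ✓  L=10 even ✓  2≤4≤6 ✓
Π(2lᵢ+1) = 5×9×9 = 405
triangle coeff Δ(2,4,4) = 1/13860
Σ_t [0,2]: t=0:+1/192 t=1:−1/36 t=2:+1/192 = -5/288
(3j)²=20/693 [(2 4 4; 0 0 0)], sign=-1
Σ_t [0,2]: t=0:+1/192 t=1:−1/120 t=2:+1/2880 = -1/360
(3j)²=16/3465 [(2 4 4; 0 -2 2)], sign=-1
⇒ 4πI² = 320/5929
I = (+1)√(320/5929/(4π)) = 0.06553591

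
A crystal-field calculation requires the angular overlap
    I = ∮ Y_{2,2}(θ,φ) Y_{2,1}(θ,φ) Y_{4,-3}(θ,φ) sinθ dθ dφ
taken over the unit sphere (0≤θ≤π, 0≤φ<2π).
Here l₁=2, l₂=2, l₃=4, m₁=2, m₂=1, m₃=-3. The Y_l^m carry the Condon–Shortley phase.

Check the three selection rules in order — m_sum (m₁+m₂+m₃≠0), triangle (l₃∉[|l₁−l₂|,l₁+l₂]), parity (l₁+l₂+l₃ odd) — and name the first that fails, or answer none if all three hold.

m₁+m₂+m₃ = 2 + 1 − 3 = 0  ✓
triangle: |2−2|=0 ≤ l₃=4 ≤ 2+2=4  ✓
parity: l₁+l₂+l₃ = 8 is even  ✓

none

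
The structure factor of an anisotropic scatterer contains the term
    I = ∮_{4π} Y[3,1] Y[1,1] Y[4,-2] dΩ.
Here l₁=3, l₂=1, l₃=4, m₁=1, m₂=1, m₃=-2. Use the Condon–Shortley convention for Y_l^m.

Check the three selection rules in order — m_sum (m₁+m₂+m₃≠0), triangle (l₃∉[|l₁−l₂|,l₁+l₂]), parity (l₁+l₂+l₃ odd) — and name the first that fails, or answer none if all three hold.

none

m₁+m₂+m₃ = 1 + 1 − 2 = 0  ✓
triangle: |3−1|=2 ≤ l₃=4 ≤ 3+1=4  ✓
parity: l₁+l₂+l₃ = 8 is even  ✓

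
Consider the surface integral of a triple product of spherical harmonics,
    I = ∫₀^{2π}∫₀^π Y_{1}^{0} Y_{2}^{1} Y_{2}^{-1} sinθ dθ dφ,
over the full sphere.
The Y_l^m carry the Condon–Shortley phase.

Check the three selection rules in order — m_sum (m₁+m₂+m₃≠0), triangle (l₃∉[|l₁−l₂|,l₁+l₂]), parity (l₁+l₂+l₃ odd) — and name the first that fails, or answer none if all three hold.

m₁+m₂+m₃ = 0 + 1 − 1 = 0  ✓
triangle: |1−2|=1 ≤ l₃=2 ≤ 1+2=3  ✓
parity: l₁+l₂+l₃ = 5 is odd  ✗

parity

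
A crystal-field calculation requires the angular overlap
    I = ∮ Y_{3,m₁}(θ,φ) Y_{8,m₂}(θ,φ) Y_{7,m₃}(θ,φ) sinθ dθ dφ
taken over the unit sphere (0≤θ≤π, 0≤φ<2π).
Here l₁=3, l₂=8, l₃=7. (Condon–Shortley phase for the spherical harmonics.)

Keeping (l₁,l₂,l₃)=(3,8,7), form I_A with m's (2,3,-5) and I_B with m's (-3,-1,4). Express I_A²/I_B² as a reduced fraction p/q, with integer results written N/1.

l's match ⇒ only the (l;m) 3-j factors differ between A and B.
A: triangle coeff Δ(3,8,7) = 1/5290740; Σ_t [0,1]: t=0:+1/958003200 t=1:−1/87091200 = -1/95800320; (3j)²=1000/88179 [(3 8 7; 2 3 -5)], sign=-1
B: triangle coeff Δ(3,8,7) = 1/5290740; Σ_t [4,4]: t=4:+1/104509440 = 1/104509440; (3j)²=275/50388 [(3 8 7; -3 -1 4)], sign=-1
I_A²/I_B² = (1000/88179)/(275/50388) = 160/77

160/77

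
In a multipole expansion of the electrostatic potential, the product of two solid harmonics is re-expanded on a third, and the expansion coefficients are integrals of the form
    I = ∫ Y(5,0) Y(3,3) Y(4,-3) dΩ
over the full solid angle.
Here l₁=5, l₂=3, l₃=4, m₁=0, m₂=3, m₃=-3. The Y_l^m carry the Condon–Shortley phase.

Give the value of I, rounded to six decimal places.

-0.098140

Checks pass: Σm=0; 12 even; l₃=4∈[2,8].
(2·5+1)(2·3+1)(2·4+1) = 693
Δ: 4! 6! 2! / 13! → 1/180180
sum: t=1:−1/576 t=2:+1/144 t=3:−1/576 = 1/288
3j²(5 3 4; 0 0 0) = Δ·Π!·Σ² = 20/1001  (sign +1)
sum: t=4:+1/5760 = 1/5760
3j²(5 3 4; 0 3 -3) = Δ·Π!·Σ² = 5/572  (sign -1)
combine: 4πI² = 693·20/1001·5/572 = 225/1859
take √, sign -1: I = -0.09814013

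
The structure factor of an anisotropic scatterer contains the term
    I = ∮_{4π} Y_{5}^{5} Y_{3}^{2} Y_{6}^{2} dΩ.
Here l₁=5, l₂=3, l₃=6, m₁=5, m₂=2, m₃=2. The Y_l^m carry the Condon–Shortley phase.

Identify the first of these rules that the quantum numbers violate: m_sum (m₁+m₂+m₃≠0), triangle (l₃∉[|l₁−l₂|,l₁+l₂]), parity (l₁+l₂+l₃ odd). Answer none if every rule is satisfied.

m_sum

Σmᵢ = 9  ✗
l₃∈[|l₁−l₂|,l₁+l₂]=[2,8], have l₃=6
Σlᵢ = 14 ⇒ even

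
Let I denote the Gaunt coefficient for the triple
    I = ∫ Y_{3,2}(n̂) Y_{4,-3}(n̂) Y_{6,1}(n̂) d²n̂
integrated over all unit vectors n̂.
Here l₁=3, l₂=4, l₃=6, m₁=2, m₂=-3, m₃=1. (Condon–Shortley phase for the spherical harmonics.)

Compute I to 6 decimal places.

0.000000

L=13 odd ⇒ parity kills the (l;000) factor ⇒ I = 0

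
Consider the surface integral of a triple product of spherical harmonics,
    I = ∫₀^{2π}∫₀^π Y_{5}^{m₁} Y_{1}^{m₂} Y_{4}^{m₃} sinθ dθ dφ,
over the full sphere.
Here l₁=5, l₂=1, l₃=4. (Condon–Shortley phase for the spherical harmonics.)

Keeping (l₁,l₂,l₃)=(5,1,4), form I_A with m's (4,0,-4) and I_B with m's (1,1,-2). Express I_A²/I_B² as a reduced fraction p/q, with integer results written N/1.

3/2

Same 5,1,4: normalisation and zero-m 3j drop out of the ratio.
A: Δ: 2! 8! 0! / 11! → 1/495; sum: t=1:−1/40320 = -1/40320; 3j²(5 1 4; 4 0 -4) = Δ·Π!·Σ² = 1/55  (sign -1)
B: Δ: 2! 8! 0! / 11! → 1/495; sum: t=2:+1/2880 = 1/2880; 3j²(5 1 4; 1 1 -2) = Δ·Π!·Σ² = 2/165  (sign +1)
I_A²/I_B² = (1/55)/(2/165) = 3/2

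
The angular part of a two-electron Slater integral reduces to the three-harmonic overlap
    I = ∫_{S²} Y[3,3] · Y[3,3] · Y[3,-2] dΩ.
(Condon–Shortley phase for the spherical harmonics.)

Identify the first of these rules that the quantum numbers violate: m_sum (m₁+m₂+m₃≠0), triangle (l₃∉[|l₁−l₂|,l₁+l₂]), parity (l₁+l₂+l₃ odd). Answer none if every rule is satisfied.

m_sum

azimuthal sum: 3 + 3 − 2 = 4  ✗
0 ≤ 3 ≤ 6 (triangle on l)
L = 3 + 3 + 3 = 9 (odd)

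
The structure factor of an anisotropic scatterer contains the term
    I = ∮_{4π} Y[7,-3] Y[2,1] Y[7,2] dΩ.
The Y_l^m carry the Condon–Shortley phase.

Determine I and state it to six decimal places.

-0.123591

m-sum 0 ✓  L=16 even ✓  5≤7≤9 ✓
Π(2lᵢ+1) = 15×5×15 = 1125
triangle coeff Δ(7,2,7) = 1/185640
Σ_t [0,2]: t=0:+1/2419200 t=1:−1/518400 t=2:+1/2419200 = -1/907200
(3j)²=56/3315 [(7 2 7; 0 0 0)], sign=+1
Σ_t [1,2]: t=1:−1/4354560 t=2:+1/1935360 = 1/3483648
(3j)²=125/12376 [(7 2 7; -3 1 2)], sign=-1
⇒ 4πI² = 9375/48841
I = (-1)√(9375/48841/(4π)) = -0.12359145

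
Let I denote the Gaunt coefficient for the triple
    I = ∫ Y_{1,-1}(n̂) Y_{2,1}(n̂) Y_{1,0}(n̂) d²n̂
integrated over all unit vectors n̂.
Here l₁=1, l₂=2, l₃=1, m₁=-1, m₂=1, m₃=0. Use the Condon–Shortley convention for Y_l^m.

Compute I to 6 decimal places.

Checks pass: Σm=0; 4 even; l₃=1∈[1,3].
(2·1+1)(2·2+1)(2·1+1) = 45
Δ: 2! 0! 2! / 5! → 1/30
sum: t=1:−1/1 = -1/1
3j²(1 2 1; 0 0 0) = Δ·Π!·Σ² = 2/15  (sign +1)
sum: t=2:+1/2 = 1/2
3j²(1 2 1; -1 1 0) = Δ·Π!·Σ² = 1/10  (sign -1)
combine: 4πI² = 45·2/15·1/10 = 3/5
take √, sign -1: I = -0.21850969

-0.218510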